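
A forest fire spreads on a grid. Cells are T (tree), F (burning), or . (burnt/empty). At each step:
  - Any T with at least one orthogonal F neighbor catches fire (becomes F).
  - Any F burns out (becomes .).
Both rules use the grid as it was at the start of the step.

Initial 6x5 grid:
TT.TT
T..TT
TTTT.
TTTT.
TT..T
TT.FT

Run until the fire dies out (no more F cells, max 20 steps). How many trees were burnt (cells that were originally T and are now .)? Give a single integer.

Step 1: +1 fires, +1 burnt (F count now 1)
Step 2: +1 fires, +1 burnt (F count now 1)
Step 3: +0 fires, +1 burnt (F count now 0)
Fire out after step 3
Initially T: 21, now '.': 11
Total burnt (originally-T cells now '.'): 2

Answer: 2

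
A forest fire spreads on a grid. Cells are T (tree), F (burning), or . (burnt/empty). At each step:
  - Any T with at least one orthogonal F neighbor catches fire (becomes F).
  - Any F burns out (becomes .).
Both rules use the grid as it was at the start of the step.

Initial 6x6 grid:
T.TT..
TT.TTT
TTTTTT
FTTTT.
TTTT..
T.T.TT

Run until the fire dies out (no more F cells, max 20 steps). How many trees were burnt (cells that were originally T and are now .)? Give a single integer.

Answer: 24

Derivation:
Step 1: +3 fires, +1 burnt (F count now 3)
Step 2: +5 fires, +3 burnt (F count now 5)
Step 3: +5 fires, +5 burnt (F count now 5)
Step 4: +4 fires, +5 burnt (F count now 4)
Step 5: +2 fires, +4 burnt (F count now 2)
Step 6: +3 fires, +2 burnt (F count now 3)
Step 7: +2 fires, +3 burnt (F count now 2)
Step 8: +0 fires, +2 burnt (F count now 0)
Fire out after step 8
Initially T: 26, now '.': 34
Total burnt (originally-T cells now '.'): 24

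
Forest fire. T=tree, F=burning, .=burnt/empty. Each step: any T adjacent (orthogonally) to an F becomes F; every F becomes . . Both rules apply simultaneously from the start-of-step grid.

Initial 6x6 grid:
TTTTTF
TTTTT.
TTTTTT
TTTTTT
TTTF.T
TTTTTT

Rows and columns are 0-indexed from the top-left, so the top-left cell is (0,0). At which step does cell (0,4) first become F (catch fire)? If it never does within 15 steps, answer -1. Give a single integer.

Step 1: cell (0,4)='F' (+4 fires, +2 burnt)
  -> target ignites at step 1
Step 2: cell (0,4)='.' (+8 fires, +4 burnt)
Step 3: cell (0,4)='.' (+9 fires, +8 burnt)
Step 4: cell (0,4)='.' (+7 fires, +9 burnt)
Step 5: cell (0,4)='.' (+3 fires, +7 burnt)
Step 6: cell (0,4)='.' (+1 fires, +3 burnt)
Step 7: cell (0,4)='.' (+0 fires, +1 burnt)
  fire out at step 7

1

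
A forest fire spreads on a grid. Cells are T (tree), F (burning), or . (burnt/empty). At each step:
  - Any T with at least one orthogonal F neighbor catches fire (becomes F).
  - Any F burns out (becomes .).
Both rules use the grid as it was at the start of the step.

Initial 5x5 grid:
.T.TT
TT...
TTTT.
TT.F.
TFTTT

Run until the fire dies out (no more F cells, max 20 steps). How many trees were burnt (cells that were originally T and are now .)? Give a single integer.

Answer: 13

Derivation:
Step 1: +5 fires, +2 burnt (F count now 5)
Step 2: +4 fires, +5 burnt (F count now 4)
Step 3: +2 fires, +4 burnt (F count now 2)
Step 4: +2 fires, +2 burnt (F count now 2)
Step 5: +0 fires, +2 burnt (F count now 0)
Fire out after step 5
Initially T: 15, now '.': 23
Total burnt (originally-T cells now '.'): 13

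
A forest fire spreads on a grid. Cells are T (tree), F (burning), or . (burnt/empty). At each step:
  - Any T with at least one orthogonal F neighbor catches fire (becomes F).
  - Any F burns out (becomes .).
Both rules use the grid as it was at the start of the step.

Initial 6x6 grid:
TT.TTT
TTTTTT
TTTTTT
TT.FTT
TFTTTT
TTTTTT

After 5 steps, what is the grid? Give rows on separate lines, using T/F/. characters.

Step 1: 7 trees catch fire, 2 burn out
  TT.TTT
  TTTTTT
  TTTFTT
  TF..FT
  F.FFTT
  TFTTTT
Step 2: 10 trees catch fire, 7 burn out
  TT.TTT
  TTTFTT
  TFF.FT
  F....F
  ....FT
  F.FFTT
Step 3: 8 trees catch fire, 10 burn out
  TT.FTT
  TFF.FT
  F....F
  ......
  .....F
  ....FT
Step 4: 5 trees catch fire, 8 burn out
  TF..FT
  F....F
  ......
  ......
  ......
  .....F
Step 5: 2 trees catch fire, 5 burn out
  F....F
  ......
  ......
  ......
  ......
  ......

F....F
......
......
......
......
......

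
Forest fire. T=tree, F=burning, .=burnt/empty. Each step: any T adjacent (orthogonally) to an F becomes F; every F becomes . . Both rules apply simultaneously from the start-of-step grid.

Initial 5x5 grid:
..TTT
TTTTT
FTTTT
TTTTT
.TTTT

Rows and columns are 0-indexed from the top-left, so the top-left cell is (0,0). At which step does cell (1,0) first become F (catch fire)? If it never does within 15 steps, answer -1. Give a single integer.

Step 1: cell (1,0)='F' (+3 fires, +1 burnt)
  -> target ignites at step 1
Step 2: cell (1,0)='.' (+3 fires, +3 burnt)
Step 3: cell (1,0)='.' (+4 fires, +3 burnt)
Step 4: cell (1,0)='.' (+5 fires, +4 burnt)
Step 5: cell (1,0)='.' (+4 fires, +5 burnt)
Step 6: cell (1,0)='.' (+2 fires, +4 burnt)
Step 7: cell (1,0)='.' (+0 fires, +2 burnt)
  fire out at step 7

1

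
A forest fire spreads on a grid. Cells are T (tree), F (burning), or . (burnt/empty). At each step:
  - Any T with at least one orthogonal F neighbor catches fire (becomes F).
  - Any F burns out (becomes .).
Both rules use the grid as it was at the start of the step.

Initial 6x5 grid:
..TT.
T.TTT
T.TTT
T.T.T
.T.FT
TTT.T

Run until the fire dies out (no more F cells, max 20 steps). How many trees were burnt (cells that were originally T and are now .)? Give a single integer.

Answer: 12

Derivation:
Step 1: +1 fires, +1 burnt (F count now 1)
Step 2: +2 fires, +1 burnt (F count now 2)
Step 3: +1 fires, +2 burnt (F count now 1)
Step 4: +2 fires, +1 burnt (F count now 2)
Step 5: +2 fires, +2 burnt (F count now 2)
Step 6: +3 fires, +2 burnt (F count now 3)
Step 7: +1 fires, +3 burnt (F count now 1)
Step 8: +0 fires, +1 burnt (F count now 0)
Fire out after step 8
Initially T: 19, now '.': 23
Total burnt (originally-T cells now '.'): 12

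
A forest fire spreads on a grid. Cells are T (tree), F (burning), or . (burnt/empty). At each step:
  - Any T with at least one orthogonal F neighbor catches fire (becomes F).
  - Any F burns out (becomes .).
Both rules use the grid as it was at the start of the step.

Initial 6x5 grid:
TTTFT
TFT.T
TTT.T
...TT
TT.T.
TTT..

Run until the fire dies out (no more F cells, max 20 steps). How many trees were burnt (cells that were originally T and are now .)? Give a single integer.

Answer: 14

Derivation:
Step 1: +6 fires, +2 burnt (F count now 6)
Step 2: +4 fires, +6 burnt (F count now 4)
Step 3: +1 fires, +4 burnt (F count now 1)
Step 4: +1 fires, +1 burnt (F count now 1)
Step 5: +1 fires, +1 burnt (F count now 1)
Step 6: +1 fires, +1 burnt (F count now 1)
Step 7: +0 fires, +1 burnt (F count now 0)
Fire out after step 7
Initially T: 19, now '.': 25
Total burnt (originally-T cells now '.'): 14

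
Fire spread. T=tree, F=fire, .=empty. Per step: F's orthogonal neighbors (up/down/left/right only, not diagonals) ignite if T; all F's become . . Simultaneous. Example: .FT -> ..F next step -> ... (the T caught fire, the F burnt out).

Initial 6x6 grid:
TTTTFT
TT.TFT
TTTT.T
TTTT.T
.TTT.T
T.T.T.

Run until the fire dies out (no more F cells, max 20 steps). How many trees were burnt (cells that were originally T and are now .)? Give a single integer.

Answer: 24

Derivation:
Step 1: +4 fires, +2 burnt (F count now 4)
Step 2: +3 fires, +4 burnt (F count now 3)
Step 3: +4 fires, +3 burnt (F count now 4)
Step 4: +6 fires, +4 burnt (F count now 6)
Step 5: +4 fires, +6 burnt (F count now 4)
Step 6: +3 fires, +4 burnt (F count now 3)
Step 7: +0 fires, +3 burnt (F count now 0)
Fire out after step 7
Initially T: 26, now '.': 34
Total burnt (originally-T cells now '.'): 24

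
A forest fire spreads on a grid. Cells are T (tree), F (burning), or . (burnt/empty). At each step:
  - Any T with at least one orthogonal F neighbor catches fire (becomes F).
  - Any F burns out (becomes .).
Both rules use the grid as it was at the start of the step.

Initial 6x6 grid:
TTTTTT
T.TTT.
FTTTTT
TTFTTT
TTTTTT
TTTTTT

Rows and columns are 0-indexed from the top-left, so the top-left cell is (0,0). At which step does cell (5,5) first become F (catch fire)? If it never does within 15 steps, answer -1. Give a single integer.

Step 1: cell (5,5)='T' (+7 fires, +2 burnt)
Step 2: cell (5,5)='T' (+8 fires, +7 burnt)
Step 3: cell (5,5)='T' (+9 fires, +8 burnt)
Step 4: cell (5,5)='T' (+5 fires, +9 burnt)
Step 5: cell (5,5)='F' (+2 fires, +5 burnt)
  -> target ignites at step 5
Step 6: cell (5,5)='.' (+1 fires, +2 burnt)
Step 7: cell (5,5)='.' (+0 fires, +1 burnt)
  fire out at step 7

5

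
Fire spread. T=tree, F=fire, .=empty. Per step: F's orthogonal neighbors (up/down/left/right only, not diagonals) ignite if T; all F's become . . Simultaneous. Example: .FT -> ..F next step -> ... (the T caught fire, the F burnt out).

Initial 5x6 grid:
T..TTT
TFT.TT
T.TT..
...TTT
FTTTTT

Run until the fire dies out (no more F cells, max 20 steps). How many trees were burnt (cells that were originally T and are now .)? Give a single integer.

Answer: 14

Derivation:
Step 1: +3 fires, +2 burnt (F count now 3)
Step 2: +4 fires, +3 burnt (F count now 4)
Step 3: +2 fires, +4 burnt (F count now 2)
Step 4: +2 fires, +2 burnt (F count now 2)
Step 5: +2 fires, +2 burnt (F count now 2)
Step 6: +1 fires, +2 burnt (F count now 1)
Step 7: +0 fires, +1 burnt (F count now 0)
Fire out after step 7
Initially T: 19, now '.': 25
Total burnt (originally-T cells now '.'): 14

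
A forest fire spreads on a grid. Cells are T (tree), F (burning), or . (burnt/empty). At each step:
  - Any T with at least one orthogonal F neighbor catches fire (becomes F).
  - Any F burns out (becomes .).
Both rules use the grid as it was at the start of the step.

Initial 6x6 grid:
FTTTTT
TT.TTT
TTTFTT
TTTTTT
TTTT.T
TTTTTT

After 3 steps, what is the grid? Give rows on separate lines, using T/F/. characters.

Step 1: 6 trees catch fire, 2 burn out
  .FTTTT
  FT.FTT
  TTF.FT
  TTTFTT
  TTTT.T
  TTTTTT
Step 2: 10 trees catch fire, 6 burn out
  ..FFTT
  .F..FT
  FF...F
  TTF.FT
  TTTF.T
  TTTTTT
Step 3: 7 trees catch fire, 10 burn out
  ....FT
  .....F
  ......
  FF...F
  TTF..T
  TTTFTT

....FT
.....F
......
FF...F
TTF..T
TTTFTT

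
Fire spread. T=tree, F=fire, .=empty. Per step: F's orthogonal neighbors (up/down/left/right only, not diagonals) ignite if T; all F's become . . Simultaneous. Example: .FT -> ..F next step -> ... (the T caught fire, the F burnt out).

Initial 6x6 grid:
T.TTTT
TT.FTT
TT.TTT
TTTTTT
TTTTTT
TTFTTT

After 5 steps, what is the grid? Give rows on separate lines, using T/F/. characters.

Step 1: 6 trees catch fire, 2 burn out
  T.TFTT
  TT..FT
  TT.FTT
  TTTTTT
  TTFTTT
  TF.FTT
Step 2: 10 trees catch fire, 6 burn out
  T.F.FT
  TT...F
  TT..FT
  TTFFTT
  TF.FTT
  F...FT
Step 3: 7 trees catch fire, 10 burn out
  T....F
  TT....
  TT...F
  TF..FT
  F...FT
  .....F
Step 4: 4 trees catch fire, 7 burn out
  T.....
  TT....
  TF....
  F....F
  .....F
  ......
Step 5: 2 trees catch fire, 4 burn out
  T.....
  TF....
  F.....
  ......
  ......
  ......

T.....
TF....
F.....
......
......
......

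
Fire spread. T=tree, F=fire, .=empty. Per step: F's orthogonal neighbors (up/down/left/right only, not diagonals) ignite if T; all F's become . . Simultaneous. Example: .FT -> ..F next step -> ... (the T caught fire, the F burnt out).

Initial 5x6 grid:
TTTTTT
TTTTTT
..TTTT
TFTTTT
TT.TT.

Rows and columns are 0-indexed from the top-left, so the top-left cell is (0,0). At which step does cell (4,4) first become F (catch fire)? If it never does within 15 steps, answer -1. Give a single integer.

Step 1: cell (4,4)='T' (+3 fires, +1 burnt)
Step 2: cell (4,4)='T' (+3 fires, +3 burnt)
Step 3: cell (4,4)='T' (+4 fires, +3 burnt)
Step 4: cell (4,4)='F' (+6 fires, +4 burnt)
  -> target ignites at step 4
Step 5: cell (4,4)='.' (+5 fires, +6 burnt)
Step 6: cell (4,4)='.' (+3 fires, +5 burnt)
Step 7: cell (4,4)='.' (+1 fires, +3 burnt)
Step 8: cell (4,4)='.' (+0 fires, +1 burnt)
  fire out at step 8

4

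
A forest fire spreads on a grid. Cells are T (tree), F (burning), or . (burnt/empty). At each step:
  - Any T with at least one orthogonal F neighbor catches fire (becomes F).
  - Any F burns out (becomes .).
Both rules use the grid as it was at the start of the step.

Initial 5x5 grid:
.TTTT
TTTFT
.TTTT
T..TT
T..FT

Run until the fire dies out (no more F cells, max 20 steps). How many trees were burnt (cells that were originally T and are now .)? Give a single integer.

Step 1: +6 fires, +2 burnt (F count now 6)
Step 2: +6 fires, +6 burnt (F count now 6)
Step 3: +3 fires, +6 burnt (F count now 3)
Step 4: +0 fires, +3 burnt (F count now 0)
Fire out after step 4
Initially T: 17, now '.': 23
Total burnt (originally-T cells now '.'): 15

Answer: 15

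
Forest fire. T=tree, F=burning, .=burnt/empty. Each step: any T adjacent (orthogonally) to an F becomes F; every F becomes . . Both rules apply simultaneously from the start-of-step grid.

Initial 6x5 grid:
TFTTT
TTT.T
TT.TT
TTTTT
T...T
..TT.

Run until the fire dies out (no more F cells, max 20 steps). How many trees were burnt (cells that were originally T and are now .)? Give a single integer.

Step 1: +3 fires, +1 burnt (F count now 3)
Step 2: +4 fires, +3 burnt (F count now 4)
Step 3: +3 fires, +4 burnt (F count now 3)
Step 4: +3 fires, +3 burnt (F count now 3)
Step 5: +3 fires, +3 burnt (F count now 3)
Step 6: +2 fires, +3 burnt (F count now 2)
Step 7: +1 fires, +2 burnt (F count now 1)
Step 8: +0 fires, +1 burnt (F count now 0)
Fire out after step 8
Initially T: 21, now '.': 28
Total burnt (originally-T cells now '.'): 19

Answer: 19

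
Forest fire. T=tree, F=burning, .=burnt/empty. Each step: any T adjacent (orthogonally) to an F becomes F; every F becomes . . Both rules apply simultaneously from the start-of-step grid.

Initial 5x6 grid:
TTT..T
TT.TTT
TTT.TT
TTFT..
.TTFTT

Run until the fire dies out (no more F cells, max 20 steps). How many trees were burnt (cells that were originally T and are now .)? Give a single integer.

Step 1: +5 fires, +2 burnt (F count now 5)
Step 2: +4 fires, +5 burnt (F count now 4)
Step 3: +2 fires, +4 burnt (F count now 2)
Step 4: +2 fires, +2 burnt (F count now 2)
Step 5: +2 fires, +2 burnt (F count now 2)
Step 6: +0 fires, +2 burnt (F count now 0)
Fire out after step 6
Initially T: 21, now '.': 24
Total burnt (originally-T cells now '.'): 15

Answer: 15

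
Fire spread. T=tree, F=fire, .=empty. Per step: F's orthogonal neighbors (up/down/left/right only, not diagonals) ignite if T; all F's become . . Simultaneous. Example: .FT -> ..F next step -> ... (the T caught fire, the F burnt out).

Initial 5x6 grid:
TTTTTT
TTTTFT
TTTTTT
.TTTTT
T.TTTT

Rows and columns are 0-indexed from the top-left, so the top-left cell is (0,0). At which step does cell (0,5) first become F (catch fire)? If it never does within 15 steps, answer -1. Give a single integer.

Step 1: cell (0,5)='T' (+4 fires, +1 burnt)
Step 2: cell (0,5)='F' (+6 fires, +4 burnt)
  -> target ignites at step 2
Step 3: cell (0,5)='.' (+6 fires, +6 burnt)
Step 4: cell (0,5)='.' (+6 fires, +6 burnt)
Step 5: cell (0,5)='.' (+4 fires, +6 burnt)
Step 6: cell (0,5)='.' (+0 fires, +4 burnt)
  fire out at step 6

2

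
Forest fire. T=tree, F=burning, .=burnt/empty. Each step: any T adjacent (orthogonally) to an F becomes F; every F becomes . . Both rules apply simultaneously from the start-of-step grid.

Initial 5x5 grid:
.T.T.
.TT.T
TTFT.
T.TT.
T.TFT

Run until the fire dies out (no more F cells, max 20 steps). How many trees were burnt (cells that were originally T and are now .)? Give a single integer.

Answer: 12

Derivation:
Step 1: +7 fires, +2 burnt (F count now 7)
Step 2: +2 fires, +7 burnt (F count now 2)
Step 3: +2 fires, +2 burnt (F count now 2)
Step 4: +1 fires, +2 burnt (F count now 1)
Step 5: +0 fires, +1 burnt (F count now 0)
Fire out after step 5
Initially T: 14, now '.': 23
Total burnt (originally-T cells now '.'): 12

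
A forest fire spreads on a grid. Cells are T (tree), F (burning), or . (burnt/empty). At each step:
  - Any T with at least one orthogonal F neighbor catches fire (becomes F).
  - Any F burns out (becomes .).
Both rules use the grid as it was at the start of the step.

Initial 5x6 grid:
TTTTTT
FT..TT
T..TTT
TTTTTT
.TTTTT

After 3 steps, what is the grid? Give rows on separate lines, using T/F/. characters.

Step 1: 3 trees catch fire, 1 burn out
  FTTTTT
  .F..TT
  F..TTT
  TTTTTT
  .TTTTT
Step 2: 2 trees catch fire, 3 burn out
  .FTTTT
  ....TT
  ...TTT
  FTTTTT
  .TTTTT
Step 3: 2 trees catch fire, 2 burn out
  ..FTTT
  ....TT
  ...TTT
  .FTTTT
  .TTTTT

..FTTT
....TT
...TTT
.FTTTT
.TTTTT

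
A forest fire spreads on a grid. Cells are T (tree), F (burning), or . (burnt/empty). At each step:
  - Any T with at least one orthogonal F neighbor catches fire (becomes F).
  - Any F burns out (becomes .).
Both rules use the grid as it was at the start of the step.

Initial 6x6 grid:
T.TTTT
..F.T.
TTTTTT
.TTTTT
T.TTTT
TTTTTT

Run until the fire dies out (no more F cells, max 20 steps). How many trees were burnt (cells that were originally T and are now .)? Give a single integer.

Answer: 27

Derivation:
Step 1: +2 fires, +1 burnt (F count now 2)
Step 2: +4 fires, +2 burnt (F count now 4)
Step 3: +6 fires, +4 burnt (F count now 6)
Step 4: +6 fires, +6 burnt (F count now 6)
Step 5: +4 fires, +6 burnt (F count now 4)
Step 6: +3 fires, +4 burnt (F count now 3)
Step 7: +2 fires, +3 burnt (F count now 2)
Step 8: +0 fires, +2 burnt (F count now 0)
Fire out after step 8
Initially T: 28, now '.': 35
Total burnt (originally-T cells now '.'): 27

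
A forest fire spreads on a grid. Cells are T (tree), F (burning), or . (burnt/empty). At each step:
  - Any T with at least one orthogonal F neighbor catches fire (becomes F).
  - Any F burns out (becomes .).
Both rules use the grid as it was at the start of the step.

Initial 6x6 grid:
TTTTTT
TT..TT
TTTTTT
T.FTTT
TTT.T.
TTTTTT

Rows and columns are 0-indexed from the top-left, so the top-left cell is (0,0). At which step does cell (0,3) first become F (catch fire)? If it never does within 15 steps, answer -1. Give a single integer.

Step 1: cell (0,3)='T' (+3 fires, +1 burnt)
Step 2: cell (0,3)='T' (+5 fires, +3 burnt)
Step 3: cell (0,3)='T' (+8 fires, +5 burnt)
Step 4: cell (0,3)='T' (+7 fires, +8 burnt)
Step 5: cell (0,3)='T' (+5 fires, +7 burnt)
Step 6: cell (0,3)='F' (+2 fires, +5 burnt)
  -> target ignites at step 6
Step 7: cell (0,3)='.' (+0 fires, +2 burnt)
  fire out at step 7

6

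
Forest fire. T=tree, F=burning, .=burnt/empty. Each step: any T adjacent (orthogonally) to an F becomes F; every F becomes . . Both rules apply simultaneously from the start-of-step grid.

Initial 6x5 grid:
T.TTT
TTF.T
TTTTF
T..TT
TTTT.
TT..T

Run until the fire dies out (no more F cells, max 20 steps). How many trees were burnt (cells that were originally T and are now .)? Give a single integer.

Answer: 20

Derivation:
Step 1: +6 fires, +2 burnt (F count now 6)
Step 2: +5 fires, +6 burnt (F count now 5)
Step 3: +3 fires, +5 burnt (F count now 3)
Step 4: +2 fires, +3 burnt (F count now 2)
Step 5: +2 fires, +2 burnt (F count now 2)
Step 6: +2 fires, +2 burnt (F count now 2)
Step 7: +0 fires, +2 burnt (F count now 0)
Fire out after step 7
Initially T: 21, now '.': 29
Total burnt (originally-T cells now '.'): 20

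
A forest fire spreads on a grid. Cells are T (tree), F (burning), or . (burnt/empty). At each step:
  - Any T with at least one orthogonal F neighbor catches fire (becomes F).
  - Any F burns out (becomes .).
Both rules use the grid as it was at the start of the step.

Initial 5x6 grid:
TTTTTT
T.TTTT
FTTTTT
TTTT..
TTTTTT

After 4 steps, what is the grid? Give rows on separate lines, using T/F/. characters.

Step 1: 3 trees catch fire, 1 burn out
  TTTTTT
  F.TTTT
  .FTTTT
  FTTT..
  TTTTTT
Step 2: 4 trees catch fire, 3 burn out
  FTTTTT
  ..TTTT
  ..FTTT
  .FTT..
  FTTTTT
Step 3: 5 trees catch fire, 4 burn out
  .FTTTT
  ..FTTT
  ...FTT
  ..FT..
  .FTTTT
Step 4: 5 trees catch fire, 5 burn out
  ..FTTT
  ...FTT
  ....FT
  ...F..
  ..FTTT

..FTTT
...FTT
....FT
...F..
..FTTT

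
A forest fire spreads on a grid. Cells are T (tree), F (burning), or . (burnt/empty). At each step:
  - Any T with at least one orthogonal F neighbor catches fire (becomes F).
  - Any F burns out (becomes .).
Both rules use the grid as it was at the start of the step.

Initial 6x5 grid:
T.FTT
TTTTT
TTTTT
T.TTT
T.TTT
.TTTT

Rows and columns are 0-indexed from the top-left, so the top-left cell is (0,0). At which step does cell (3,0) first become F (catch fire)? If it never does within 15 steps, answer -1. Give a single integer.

Step 1: cell (3,0)='T' (+2 fires, +1 burnt)
Step 2: cell (3,0)='T' (+4 fires, +2 burnt)
Step 3: cell (3,0)='T' (+5 fires, +4 burnt)
Step 4: cell (3,0)='T' (+5 fires, +5 burnt)
Step 5: cell (3,0)='F' (+4 fires, +5 burnt)
  -> target ignites at step 5
Step 6: cell (3,0)='.' (+4 fires, +4 burnt)
Step 7: cell (3,0)='.' (+1 fires, +4 burnt)
Step 8: cell (3,0)='.' (+0 fires, +1 burnt)
  fire out at step 8

5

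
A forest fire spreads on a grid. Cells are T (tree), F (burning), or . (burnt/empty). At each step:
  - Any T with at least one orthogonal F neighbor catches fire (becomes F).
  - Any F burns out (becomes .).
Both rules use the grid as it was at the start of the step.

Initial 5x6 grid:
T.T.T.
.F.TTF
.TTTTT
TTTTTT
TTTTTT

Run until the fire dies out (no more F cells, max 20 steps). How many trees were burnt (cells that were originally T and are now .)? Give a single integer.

Step 1: +3 fires, +2 burnt (F count now 3)
Step 2: +6 fires, +3 burnt (F count now 6)
Step 3: +6 fires, +6 burnt (F count now 6)
Step 4: +4 fires, +6 burnt (F count now 4)
Step 5: +1 fires, +4 burnt (F count now 1)
Step 6: +0 fires, +1 burnt (F count now 0)
Fire out after step 6
Initially T: 22, now '.': 28
Total burnt (originally-T cells now '.'): 20

Answer: 20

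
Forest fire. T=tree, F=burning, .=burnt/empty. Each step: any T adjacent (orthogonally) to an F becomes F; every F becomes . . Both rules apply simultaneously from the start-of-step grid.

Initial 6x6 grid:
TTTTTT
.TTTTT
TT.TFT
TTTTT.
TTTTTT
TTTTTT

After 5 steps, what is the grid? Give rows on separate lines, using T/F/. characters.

Step 1: 4 trees catch fire, 1 burn out
  TTTTTT
  .TTTFT
  TT.F.F
  TTTTF.
  TTTTTT
  TTTTTT
Step 2: 5 trees catch fire, 4 burn out
  TTTTFT
  .TTF.F
  TT....
  TTTF..
  TTTTFT
  TTTTTT
Step 3: 7 trees catch fire, 5 burn out
  TTTF.F
  .TF...
  TT....
  TTF...
  TTTF.F
  TTTTFT
Step 4: 6 trees catch fire, 7 burn out
  TTF...
  .F....
  TT....
  TF....
  TTF...
  TTTF.F
Step 5: 5 trees catch fire, 6 burn out
  TF....
  ......
  TF....
  F.....
  TF....
  TTF...

TF....
......
TF....
F.....
TF....
TTF...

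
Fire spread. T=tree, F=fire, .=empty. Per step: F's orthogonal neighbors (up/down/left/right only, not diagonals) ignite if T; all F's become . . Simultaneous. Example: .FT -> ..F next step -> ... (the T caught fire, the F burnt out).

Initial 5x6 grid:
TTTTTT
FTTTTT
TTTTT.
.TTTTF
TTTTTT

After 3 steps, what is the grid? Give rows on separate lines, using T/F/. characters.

Step 1: 5 trees catch fire, 2 burn out
  FTTTTT
  .FTTTT
  FTTTT.
  .TTTF.
  TTTTTF
Step 2: 6 trees catch fire, 5 burn out
  .FTTTT
  ..FTTT
  .FTTF.
  .TTF..
  TTTTF.
Step 3: 8 trees catch fire, 6 burn out
  ..FTTT
  ...FFT
  ..FF..
  .FF...
  TTTF..

..FTTT
...FFT
..FF..
.FF...
TTTF..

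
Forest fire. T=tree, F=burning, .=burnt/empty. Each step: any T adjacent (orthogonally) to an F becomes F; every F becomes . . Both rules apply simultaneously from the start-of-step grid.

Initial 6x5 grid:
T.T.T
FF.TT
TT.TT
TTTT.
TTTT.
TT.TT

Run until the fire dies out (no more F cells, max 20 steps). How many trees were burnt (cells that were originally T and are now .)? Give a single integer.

Answer: 20

Derivation:
Step 1: +3 fires, +2 burnt (F count now 3)
Step 2: +2 fires, +3 burnt (F count now 2)
Step 3: +3 fires, +2 burnt (F count now 3)
Step 4: +4 fires, +3 burnt (F count now 4)
Step 5: +2 fires, +4 burnt (F count now 2)
Step 6: +3 fires, +2 burnt (F count now 3)
Step 7: +2 fires, +3 burnt (F count now 2)
Step 8: +1 fires, +2 burnt (F count now 1)
Step 9: +0 fires, +1 burnt (F count now 0)
Fire out after step 9
Initially T: 21, now '.': 29
Total burnt (originally-T cells now '.'): 20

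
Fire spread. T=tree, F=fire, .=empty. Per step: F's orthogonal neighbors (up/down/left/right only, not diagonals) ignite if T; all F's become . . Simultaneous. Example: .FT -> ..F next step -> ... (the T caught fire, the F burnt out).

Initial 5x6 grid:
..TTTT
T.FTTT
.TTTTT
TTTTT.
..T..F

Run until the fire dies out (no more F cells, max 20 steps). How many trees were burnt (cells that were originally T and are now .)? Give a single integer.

Answer: 18

Derivation:
Step 1: +3 fires, +2 burnt (F count now 3)
Step 2: +5 fires, +3 burnt (F count now 5)
Step 3: +6 fires, +5 burnt (F count now 6)
Step 4: +4 fires, +6 burnt (F count now 4)
Step 5: +0 fires, +4 burnt (F count now 0)
Fire out after step 5
Initially T: 19, now '.': 29
Total burnt (originally-T cells now '.'): 18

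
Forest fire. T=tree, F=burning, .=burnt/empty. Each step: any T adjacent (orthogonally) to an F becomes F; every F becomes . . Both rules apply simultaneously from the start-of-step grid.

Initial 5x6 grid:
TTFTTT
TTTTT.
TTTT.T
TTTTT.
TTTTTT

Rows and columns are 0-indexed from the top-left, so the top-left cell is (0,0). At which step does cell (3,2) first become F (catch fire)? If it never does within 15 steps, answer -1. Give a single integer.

Step 1: cell (3,2)='T' (+3 fires, +1 burnt)
Step 2: cell (3,2)='T' (+5 fires, +3 burnt)
Step 3: cell (3,2)='F' (+6 fires, +5 burnt)
  -> target ignites at step 3
Step 4: cell (3,2)='.' (+4 fires, +6 burnt)
Step 5: cell (3,2)='.' (+4 fires, +4 burnt)
Step 6: cell (3,2)='.' (+2 fires, +4 burnt)
Step 7: cell (3,2)='.' (+1 fires, +2 burnt)
Step 8: cell (3,2)='.' (+0 fires, +1 burnt)
  fire out at step 8

3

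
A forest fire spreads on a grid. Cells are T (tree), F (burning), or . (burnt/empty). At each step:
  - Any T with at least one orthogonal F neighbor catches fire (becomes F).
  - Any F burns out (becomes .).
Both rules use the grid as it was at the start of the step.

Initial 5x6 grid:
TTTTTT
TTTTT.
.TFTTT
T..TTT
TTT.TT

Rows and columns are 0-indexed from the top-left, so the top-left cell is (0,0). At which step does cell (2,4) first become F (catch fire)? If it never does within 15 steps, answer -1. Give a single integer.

Step 1: cell (2,4)='T' (+3 fires, +1 burnt)
Step 2: cell (2,4)='F' (+5 fires, +3 burnt)
  -> target ignites at step 2
Step 3: cell (2,4)='.' (+6 fires, +5 burnt)
Step 4: cell (2,4)='.' (+4 fires, +6 burnt)
Step 5: cell (2,4)='.' (+2 fires, +4 burnt)
Step 6: cell (2,4)='.' (+0 fires, +2 burnt)
  fire out at step 6

2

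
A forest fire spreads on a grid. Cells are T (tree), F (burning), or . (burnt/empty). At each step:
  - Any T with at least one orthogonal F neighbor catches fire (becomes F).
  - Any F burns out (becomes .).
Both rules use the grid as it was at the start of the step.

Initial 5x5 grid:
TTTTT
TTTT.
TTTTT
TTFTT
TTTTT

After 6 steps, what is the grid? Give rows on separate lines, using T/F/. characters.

Step 1: 4 trees catch fire, 1 burn out
  TTTTT
  TTTT.
  TTFTT
  TF.FT
  TTFTT
Step 2: 7 trees catch fire, 4 burn out
  TTTTT
  TTFT.
  TF.FT
  F...F
  TF.FT
Step 3: 7 trees catch fire, 7 burn out
  TTFTT
  TF.F.
  F...F
  .....
  F...F
Step 4: 3 trees catch fire, 7 burn out
  TF.FT
  F....
  .....
  .....
  .....
Step 5: 2 trees catch fire, 3 burn out
  F...F
  .....
  .....
  .....
  .....
Step 6: 0 trees catch fire, 2 burn out
  .....
  .....
  .....
  .....
  .....

.....
.....
.....
.....
.....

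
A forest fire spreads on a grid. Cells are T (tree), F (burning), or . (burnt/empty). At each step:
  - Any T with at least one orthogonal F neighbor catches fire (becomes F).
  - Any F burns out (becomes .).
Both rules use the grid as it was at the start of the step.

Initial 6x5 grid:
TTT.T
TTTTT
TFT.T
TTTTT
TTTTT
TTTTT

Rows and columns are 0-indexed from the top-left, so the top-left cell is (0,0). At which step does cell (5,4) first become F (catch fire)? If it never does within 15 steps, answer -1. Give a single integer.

Step 1: cell (5,4)='T' (+4 fires, +1 burnt)
Step 2: cell (5,4)='T' (+6 fires, +4 burnt)
Step 3: cell (5,4)='T' (+7 fires, +6 burnt)
Step 4: cell (5,4)='T' (+5 fires, +7 burnt)
Step 5: cell (5,4)='T' (+4 fires, +5 burnt)
Step 6: cell (5,4)='F' (+1 fires, +4 burnt)
  -> target ignites at step 6
Step 7: cell (5,4)='.' (+0 fires, +1 burnt)
  fire out at step 7

6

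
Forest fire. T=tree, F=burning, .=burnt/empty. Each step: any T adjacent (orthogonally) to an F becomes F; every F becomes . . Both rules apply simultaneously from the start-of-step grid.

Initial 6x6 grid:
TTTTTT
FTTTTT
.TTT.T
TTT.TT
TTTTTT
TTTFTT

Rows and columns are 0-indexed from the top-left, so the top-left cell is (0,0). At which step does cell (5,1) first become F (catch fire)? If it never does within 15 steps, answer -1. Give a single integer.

Step 1: cell (5,1)='T' (+5 fires, +2 burnt)
Step 2: cell (5,1)='F' (+7 fires, +5 burnt)
  -> target ignites at step 2
Step 3: cell (5,1)='.' (+9 fires, +7 burnt)
Step 4: cell (5,1)='.' (+6 fires, +9 burnt)
Step 5: cell (5,1)='.' (+3 fires, +6 burnt)
Step 6: cell (5,1)='.' (+1 fires, +3 burnt)
Step 7: cell (5,1)='.' (+0 fires, +1 burnt)
  fire out at step 7

2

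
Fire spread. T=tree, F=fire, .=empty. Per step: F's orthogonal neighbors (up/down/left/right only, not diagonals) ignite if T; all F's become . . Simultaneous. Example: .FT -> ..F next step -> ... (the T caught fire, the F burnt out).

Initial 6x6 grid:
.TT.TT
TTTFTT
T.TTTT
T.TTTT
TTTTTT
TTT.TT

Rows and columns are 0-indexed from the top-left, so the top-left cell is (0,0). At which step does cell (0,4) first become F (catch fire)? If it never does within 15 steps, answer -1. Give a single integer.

Step 1: cell (0,4)='T' (+3 fires, +1 burnt)
Step 2: cell (0,4)='F' (+7 fires, +3 burnt)
  -> target ignites at step 2
Step 3: cell (0,4)='.' (+7 fires, +7 burnt)
Step 4: cell (0,4)='.' (+4 fires, +7 burnt)
Step 5: cell (0,4)='.' (+5 fires, +4 burnt)
Step 6: cell (0,4)='.' (+3 fires, +5 burnt)
Step 7: cell (0,4)='.' (+1 fires, +3 burnt)
Step 8: cell (0,4)='.' (+0 fires, +1 burnt)
  fire out at step 8

2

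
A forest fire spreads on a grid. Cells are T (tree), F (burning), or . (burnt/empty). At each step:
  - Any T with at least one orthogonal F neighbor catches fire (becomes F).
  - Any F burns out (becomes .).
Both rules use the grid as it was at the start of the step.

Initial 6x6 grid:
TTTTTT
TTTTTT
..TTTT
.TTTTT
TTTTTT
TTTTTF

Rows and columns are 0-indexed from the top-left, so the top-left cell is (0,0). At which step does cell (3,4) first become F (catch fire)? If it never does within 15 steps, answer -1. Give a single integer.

Step 1: cell (3,4)='T' (+2 fires, +1 burnt)
Step 2: cell (3,4)='T' (+3 fires, +2 burnt)
Step 3: cell (3,4)='F' (+4 fires, +3 burnt)
  -> target ignites at step 3
Step 4: cell (3,4)='.' (+5 fires, +4 burnt)
Step 5: cell (3,4)='.' (+6 fires, +5 burnt)
Step 6: cell (3,4)='.' (+5 fires, +6 burnt)
Step 7: cell (3,4)='.' (+2 fires, +5 burnt)
Step 8: cell (3,4)='.' (+2 fires, +2 burnt)
Step 9: cell (3,4)='.' (+2 fires, +2 burnt)
Step 10: cell (3,4)='.' (+1 fires, +2 burnt)
Step 11: cell (3,4)='.' (+0 fires, +1 burnt)
  fire out at step 11

3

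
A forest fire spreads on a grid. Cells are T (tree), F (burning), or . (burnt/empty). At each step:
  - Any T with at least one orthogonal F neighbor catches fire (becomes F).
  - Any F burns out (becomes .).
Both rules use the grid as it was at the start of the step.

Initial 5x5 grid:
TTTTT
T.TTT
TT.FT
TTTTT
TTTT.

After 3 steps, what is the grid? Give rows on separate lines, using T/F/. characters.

Step 1: 3 trees catch fire, 1 burn out
  TTTTT
  T.TFT
  TT..F
  TTTFT
  TTTT.
Step 2: 6 trees catch fire, 3 burn out
  TTTFT
  T.F.F
  TT...
  TTF.F
  TTTF.
Step 3: 4 trees catch fire, 6 burn out
  TTF.F
  T....
  TT...
  TF...
  TTF..

TTF.F
T....
TT...
TF...
TTF..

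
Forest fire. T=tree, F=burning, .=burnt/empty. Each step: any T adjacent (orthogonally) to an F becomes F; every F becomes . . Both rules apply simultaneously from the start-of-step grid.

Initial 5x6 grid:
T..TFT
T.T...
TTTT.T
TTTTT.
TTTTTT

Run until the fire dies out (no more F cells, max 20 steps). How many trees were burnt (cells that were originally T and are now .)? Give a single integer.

Step 1: +2 fires, +1 burnt (F count now 2)
Step 2: +0 fires, +2 burnt (F count now 0)
Fire out after step 2
Initially T: 21, now '.': 11
Total burnt (originally-T cells now '.'): 2

Answer: 2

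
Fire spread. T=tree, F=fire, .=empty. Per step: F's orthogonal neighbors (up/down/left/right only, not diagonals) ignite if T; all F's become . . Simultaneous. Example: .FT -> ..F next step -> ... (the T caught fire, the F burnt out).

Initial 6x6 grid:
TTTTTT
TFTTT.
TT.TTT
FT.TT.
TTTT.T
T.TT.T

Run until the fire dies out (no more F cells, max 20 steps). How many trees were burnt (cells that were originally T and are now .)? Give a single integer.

Step 1: +7 fires, +2 burnt (F count now 7)
Step 2: +5 fires, +7 burnt (F count now 5)
Step 3: +4 fires, +5 burnt (F count now 4)
Step 4: +5 fires, +4 burnt (F count now 5)
Step 5: +4 fires, +5 burnt (F count now 4)
Step 6: +0 fires, +4 burnt (F count now 0)
Fire out after step 6
Initially T: 27, now '.': 34
Total burnt (originally-T cells now '.'): 25

Answer: 25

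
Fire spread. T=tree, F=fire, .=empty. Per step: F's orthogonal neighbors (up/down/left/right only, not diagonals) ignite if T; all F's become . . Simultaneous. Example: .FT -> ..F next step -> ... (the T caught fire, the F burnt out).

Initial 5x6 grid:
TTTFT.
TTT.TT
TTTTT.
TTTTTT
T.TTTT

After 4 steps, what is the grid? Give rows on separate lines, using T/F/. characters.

Step 1: 2 trees catch fire, 1 burn out
  TTF.F.
  TTT.TT
  TTTTT.
  TTTTTT
  T.TTTT
Step 2: 3 trees catch fire, 2 burn out
  TF....
  TTF.FT
  TTTTT.
  TTTTTT
  T.TTTT
Step 3: 5 trees catch fire, 3 burn out
  F.....
  TF...F
  TTFTF.
  TTTTTT
  T.TTTT
Step 4: 5 trees catch fire, 5 burn out
  ......
  F.....
  TF.F..
  TTFTFT
  T.TTTT

......
F.....
TF.F..
TTFTFT
T.TTTT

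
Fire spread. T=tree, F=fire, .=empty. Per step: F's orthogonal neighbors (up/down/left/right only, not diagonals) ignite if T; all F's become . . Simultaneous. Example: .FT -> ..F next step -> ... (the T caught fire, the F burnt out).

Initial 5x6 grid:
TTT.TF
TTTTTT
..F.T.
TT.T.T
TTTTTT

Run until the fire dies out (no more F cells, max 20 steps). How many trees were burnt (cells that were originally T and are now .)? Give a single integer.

Step 1: +3 fires, +2 burnt (F count now 3)
Step 2: +4 fires, +3 burnt (F count now 4)
Step 3: +3 fires, +4 burnt (F count now 3)
Step 4: +1 fires, +3 burnt (F count now 1)
Step 5: +0 fires, +1 burnt (F count now 0)
Fire out after step 5
Initially T: 21, now '.': 20
Total burnt (originally-T cells now '.'): 11

Answer: 11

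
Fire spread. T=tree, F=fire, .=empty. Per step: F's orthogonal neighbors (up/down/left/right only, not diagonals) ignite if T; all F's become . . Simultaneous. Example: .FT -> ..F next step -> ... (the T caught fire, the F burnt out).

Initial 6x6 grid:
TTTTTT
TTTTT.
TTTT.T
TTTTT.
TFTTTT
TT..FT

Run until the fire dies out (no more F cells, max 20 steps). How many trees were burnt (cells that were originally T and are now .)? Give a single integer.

Answer: 28

Derivation:
Step 1: +6 fires, +2 burnt (F count now 6)
Step 2: +7 fires, +6 burnt (F count now 7)
Step 3: +4 fires, +7 burnt (F count now 4)
Step 4: +4 fires, +4 burnt (F count now 4)
Step 5: +3 fires, +4 burnt (F count now 3)
Step 6: +2 fires, +3 burnt (F count now 2)
Step 7: +1 fires, +2 burnt (F count now 1)
Step 8: +1 fires, +1 burnt (F count now 1)
Step 9: +0 fires, +1 burnt (F count now 0)
Fire out after step 9
Initially T: 29, now '.': 35
Total burnt (originally-T cells now '.'): 28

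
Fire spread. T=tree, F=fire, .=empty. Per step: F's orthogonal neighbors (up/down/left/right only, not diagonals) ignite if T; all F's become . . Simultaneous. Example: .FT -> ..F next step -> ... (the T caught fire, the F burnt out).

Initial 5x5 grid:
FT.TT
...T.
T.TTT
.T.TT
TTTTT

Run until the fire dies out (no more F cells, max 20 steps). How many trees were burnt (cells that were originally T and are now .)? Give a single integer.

Answer: 1

Derivation:
Step 1: +1 fires, +1 burnt (F count now 1)
Step 2: +0 fires, +1 burnt (F count now 0)
Fire out after step 2
Initially T: 16, now '.': 10
Total burnt (originally-T cells now '.'): 1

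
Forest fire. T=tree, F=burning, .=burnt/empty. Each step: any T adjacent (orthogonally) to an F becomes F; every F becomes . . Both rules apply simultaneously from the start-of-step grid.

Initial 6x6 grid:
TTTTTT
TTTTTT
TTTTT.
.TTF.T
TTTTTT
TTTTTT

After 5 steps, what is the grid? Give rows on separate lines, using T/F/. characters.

Step 1: 3 trees catch fire, 1 burn out
  TTTTTT
  TTTTTT
  TTTFT.
  .TF..T
  TTTFTT
  TTTTTT
Step 2: 7 trees catch fire, 3 burn out
  TTTTTT
  TTTFTT
  TTF.F.
  .F...T
  TTF.FT
  TTTFTT
Step 3: 8 trees catch fire, 7 burn out
  TTTFTT
  TTF.FT
  TF....
  .....T
  TF...F
  TTF.FT
Step 4: 9 trees catch fire, 8 burn out
  TTF.FT
  TF...F
  F.....
  .....F
  F.....
  TF...F
Step 5: 4 trees catch fire, 9 burn out
  TF...F
  F.....
  ......
  ......
  ......
  F.....

TF...F
F.....
......
......
......
F.....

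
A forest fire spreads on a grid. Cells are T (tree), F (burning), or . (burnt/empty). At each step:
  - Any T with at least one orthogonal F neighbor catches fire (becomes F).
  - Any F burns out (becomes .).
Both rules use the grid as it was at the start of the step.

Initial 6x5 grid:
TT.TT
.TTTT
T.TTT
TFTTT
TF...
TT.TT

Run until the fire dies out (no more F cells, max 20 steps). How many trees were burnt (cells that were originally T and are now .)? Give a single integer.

Answer: 19

Derivation:
Step 1: +4 fires, +2 burnt (F count now 4)
Step 2: +4 fires, +4 burnt (F count now 4)
Step 3: +3 fires, +4 burnt (F count now 3)
Step 4: +3 fires, +3 burnt (F count now 3)
Step 5: +3 fires, +3 burnt (F count now 3)
Step 6: +2 fires, +3 burnt (F count now 2)
Step 7: +0 fires, +2 burnt (F count now 0)
Fire out after step 7
Initially T: 21, now '.': 28
Total burnt (originally-T cells now '.'): 19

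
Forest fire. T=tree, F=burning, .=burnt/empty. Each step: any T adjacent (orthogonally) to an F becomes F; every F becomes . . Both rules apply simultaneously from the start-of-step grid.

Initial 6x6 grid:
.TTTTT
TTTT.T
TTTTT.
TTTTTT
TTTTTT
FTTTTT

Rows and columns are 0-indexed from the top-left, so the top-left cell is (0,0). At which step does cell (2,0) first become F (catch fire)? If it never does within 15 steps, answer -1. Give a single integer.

Step 1: cell (2,0)='T' (+2 fires, +1 burnt)
Step 2: cell (2,0)='T' (+3 fires, +2 burnt)
Step 3: cell (2,0)='F' (+4 fires, +3 burnt)
  -> target ignites at step 3
Step 4: cell (2,0)='.' (+5 fires, +4 burnt)
Step 5: cell (2,0)='.' (+5 fires, +5 burnt)
Step 6: cell (2,0)='.' (+5 fires, +5 burnt)
Step 7: cell (2,0)='.' (+4 fires, +5 burnt)
Step 8: cell (2,0)='.' (+1 fires, +4 burnt)
Step 9: cell (2,0)='.' (+1 fires, +1 burnt)
Step 10: cell (2,0)='.' (+1 fires, +1 burnt)
Step 11: cell (2,0)='.' (+1 fires, +1 burnt)
Step 12: cell (2,0)='.' (+0 fires, +1 burnt)
  fire out at step 12

3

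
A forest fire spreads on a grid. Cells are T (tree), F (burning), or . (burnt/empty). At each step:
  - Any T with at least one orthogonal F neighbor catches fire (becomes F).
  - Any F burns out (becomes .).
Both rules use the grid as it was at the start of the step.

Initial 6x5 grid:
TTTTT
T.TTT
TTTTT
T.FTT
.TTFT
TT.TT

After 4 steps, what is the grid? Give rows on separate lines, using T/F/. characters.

Step 1: 5 trees catch fire, 2 burn out
  TTTTT
  T.TTT
  TTFTT
  T..FT
  .TF.F
  TT.FT
Step 2: 6 trees catch fire, 5 burn out
  TTTTT
  T.FTT
  TF.FT
  T...F
  .F...
  TT..F
Step 3: 5 trees catch fire, 6 burn out
  TTFTT
  T..FT
  F...F
  T....
  .....
  TF...
Step 4: 6 trees catch fire, 5 burn out
  TF.FT
  F...F
  .....
  F....
  .....
  F....

TF.FT
F...F
.....
F....
.....
F....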